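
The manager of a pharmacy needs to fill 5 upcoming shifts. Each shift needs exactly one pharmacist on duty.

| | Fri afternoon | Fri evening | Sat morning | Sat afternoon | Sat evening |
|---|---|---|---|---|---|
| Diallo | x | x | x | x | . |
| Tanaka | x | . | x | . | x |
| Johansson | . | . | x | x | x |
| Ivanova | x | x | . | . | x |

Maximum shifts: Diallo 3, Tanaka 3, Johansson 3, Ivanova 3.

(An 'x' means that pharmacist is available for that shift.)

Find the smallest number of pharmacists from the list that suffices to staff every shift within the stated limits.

2

5 slots to fill and no one can take more than 3, so at least ⌈5/3⌉ = 2 pharmacists are needed.
Diallo and Tanaka alone can cover everything: Fri afternoon→Diallo, Fri evening→Diallo, Sat morning→Tanaka, Sat afternoon→Diallo, Sat evening→Tanaka.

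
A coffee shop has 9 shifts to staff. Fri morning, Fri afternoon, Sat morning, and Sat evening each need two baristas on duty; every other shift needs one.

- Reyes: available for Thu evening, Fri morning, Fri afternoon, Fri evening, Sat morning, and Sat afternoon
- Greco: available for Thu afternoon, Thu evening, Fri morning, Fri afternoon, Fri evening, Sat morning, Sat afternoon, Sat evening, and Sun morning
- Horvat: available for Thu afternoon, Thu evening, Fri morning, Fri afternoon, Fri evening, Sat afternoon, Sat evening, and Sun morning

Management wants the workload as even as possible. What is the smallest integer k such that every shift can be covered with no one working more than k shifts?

5

With 3 baristas and 13 worker-slots to fill, someone must work at least ⌈13/3⌉ = 5 shifts, so k ≥ 5.
k = 5 works: Thu afternoon→Greco, Thu evening→Reyes, Fri morning→Reyes+Greco, Fri afternoon→Reyes+Horvat, Fri evening→Reyes, Sat morning→Reyes+Greco, Sat afternoon→Horvat, Sat evening→Greco+Horvat, Sun morning→Greco.
Loads: Reyes 5, Greco 5, Horvat 3 — all ≤ 5.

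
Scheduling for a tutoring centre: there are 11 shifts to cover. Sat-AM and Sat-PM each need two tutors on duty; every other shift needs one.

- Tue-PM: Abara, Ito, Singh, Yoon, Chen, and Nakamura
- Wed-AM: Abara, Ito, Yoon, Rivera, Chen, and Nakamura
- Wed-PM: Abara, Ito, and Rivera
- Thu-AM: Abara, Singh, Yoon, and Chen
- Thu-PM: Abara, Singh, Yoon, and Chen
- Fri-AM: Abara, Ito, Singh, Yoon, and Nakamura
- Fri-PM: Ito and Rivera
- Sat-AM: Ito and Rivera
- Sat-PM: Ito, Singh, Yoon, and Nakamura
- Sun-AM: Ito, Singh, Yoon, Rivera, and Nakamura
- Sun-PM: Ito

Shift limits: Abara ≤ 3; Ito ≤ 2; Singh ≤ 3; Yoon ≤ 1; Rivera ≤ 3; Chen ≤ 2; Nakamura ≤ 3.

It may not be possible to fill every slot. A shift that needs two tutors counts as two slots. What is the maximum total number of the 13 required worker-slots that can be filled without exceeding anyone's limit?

Total capacity across all tutors is 3+2+3+1+3+2+3 = 17, and 13 slots are needed, so at most 13 can be filled.
An assignment achieving 13: Tue-PM→Chen, Wed-AM→Rivera, Wed-PM→Abara, Thu-AM→Abara, Thu-PM→Abara, Fri-AM→Singh, Fri-PM→Rivera, Sat-AM→Ito+Rivera, Sat-PM→Singh+Yoon, Sun-AM→Singh, Sun-PM→Ito.
Loads: Abara 3/3, Ito 2/2, Singh 3/3, Yoon 1/1, Rivera 3/3, Chen 1/2, Nakamura 0/3.

13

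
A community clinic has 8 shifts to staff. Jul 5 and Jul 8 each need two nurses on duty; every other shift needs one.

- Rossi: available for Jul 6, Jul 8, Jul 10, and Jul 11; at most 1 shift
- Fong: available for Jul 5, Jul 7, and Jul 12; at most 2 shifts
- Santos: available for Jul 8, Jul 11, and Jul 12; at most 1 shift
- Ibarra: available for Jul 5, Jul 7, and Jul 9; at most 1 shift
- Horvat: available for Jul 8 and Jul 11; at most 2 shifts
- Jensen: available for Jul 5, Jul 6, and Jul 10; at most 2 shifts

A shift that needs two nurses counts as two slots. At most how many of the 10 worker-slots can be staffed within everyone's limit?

Total capacity across all nurses is 1+2+1+1+2+2 = 9, and 10 slots are needed, so at most 9 can be filled.
An assignment achieving 9: Jul 5→Jensen, Jul 6→Rossi, Jul 7→Fong, Jul 8→Santos+Horvat, Jul 9→Ibarra, Jul 10→Jensen, Jul 11→Horvat, Jul 12→Fong.
Loads: Rossi 1/1, Fong 2/2, Santos 1/1, Ibarra 1/1, Horvat 2/2, Jensen 2/2.

9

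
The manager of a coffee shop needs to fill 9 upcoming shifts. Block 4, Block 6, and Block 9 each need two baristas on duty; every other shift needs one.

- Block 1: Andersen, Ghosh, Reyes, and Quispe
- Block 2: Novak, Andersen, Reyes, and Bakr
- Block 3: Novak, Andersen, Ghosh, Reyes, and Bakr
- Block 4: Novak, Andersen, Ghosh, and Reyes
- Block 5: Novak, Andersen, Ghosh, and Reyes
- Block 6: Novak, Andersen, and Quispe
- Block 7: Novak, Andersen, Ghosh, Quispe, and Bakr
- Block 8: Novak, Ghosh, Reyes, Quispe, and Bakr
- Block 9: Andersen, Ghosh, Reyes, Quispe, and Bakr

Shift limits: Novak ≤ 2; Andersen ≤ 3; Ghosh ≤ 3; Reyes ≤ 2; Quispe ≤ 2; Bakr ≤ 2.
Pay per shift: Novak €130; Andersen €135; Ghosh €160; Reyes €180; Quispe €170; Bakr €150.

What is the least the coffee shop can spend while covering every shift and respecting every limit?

€1785

Picking the cheapest available barista for each shift independently would cost €1600, but that ignores the shift limits.
An optimal schedule: Block 1→Andersen, Block 2→Novak, Block 3→Bakr, Block 4→Andersen+Ghosh, Block 5→Ghosh, Block 6→Novak+Andersen, Block 7→Bakr, Block 8→Quispe, Block 9→Ghosh+Quispe.
Total: 135 + 130 + 150 + 135 + 160 + 160 + 130 + 135 + 150 + 170 + 160 + 170 = €1785.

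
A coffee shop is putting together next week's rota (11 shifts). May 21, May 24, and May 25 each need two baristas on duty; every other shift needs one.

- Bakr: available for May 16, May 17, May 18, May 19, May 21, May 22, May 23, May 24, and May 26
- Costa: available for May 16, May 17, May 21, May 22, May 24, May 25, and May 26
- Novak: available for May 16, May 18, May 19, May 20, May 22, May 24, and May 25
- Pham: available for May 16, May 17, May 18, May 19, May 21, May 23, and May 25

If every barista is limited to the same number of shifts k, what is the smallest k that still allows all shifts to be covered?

With 4 baristas and 14 worker-slots to fill, someone must work at least ⌈14/4⌉ = 4 shifts, so k ≥ 4.
k = 4 works: May 16→Pham, May 17→Bakr, May 18→Bakr, May 19→Novak, May 20→Novak, May 21→Costa+Pham, May 22→Costa, May 23→Bakr, May 24→Costa+Novak, May 25→Costa+Novak, May 26→Bakr.
Loads: Bakr 4, Costa 4, Novak 4, Pham 2 — all ≤ 4.

4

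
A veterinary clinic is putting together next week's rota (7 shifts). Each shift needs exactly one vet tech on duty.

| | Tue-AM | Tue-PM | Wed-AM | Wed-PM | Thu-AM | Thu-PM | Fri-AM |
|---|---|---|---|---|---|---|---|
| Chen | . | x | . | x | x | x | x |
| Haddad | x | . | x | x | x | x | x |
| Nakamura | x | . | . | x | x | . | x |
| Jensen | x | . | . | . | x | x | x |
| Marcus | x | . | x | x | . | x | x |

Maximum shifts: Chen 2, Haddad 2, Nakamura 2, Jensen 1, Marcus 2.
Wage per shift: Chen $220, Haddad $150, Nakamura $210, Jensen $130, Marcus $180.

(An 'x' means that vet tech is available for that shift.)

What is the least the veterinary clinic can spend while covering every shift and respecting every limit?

Tue-PM can only be covered by Chen, so that assignment is forced.
Picking the cheapest available vet tech for each shift independently would cost $1040, but that ignores the shift limits.
An optimal schedule: Tue-AM→Jensen, Tue-PM→Chen, Wed-AM→Haddad, Wed-PM→Haddad, Thu-AM→Nakamura, Thu-PM→Marcus, Fri-AM→Marcus.
Total: 130 + 220 + 150 + 150 + 210 + 180 + 180 = $1220.

$1220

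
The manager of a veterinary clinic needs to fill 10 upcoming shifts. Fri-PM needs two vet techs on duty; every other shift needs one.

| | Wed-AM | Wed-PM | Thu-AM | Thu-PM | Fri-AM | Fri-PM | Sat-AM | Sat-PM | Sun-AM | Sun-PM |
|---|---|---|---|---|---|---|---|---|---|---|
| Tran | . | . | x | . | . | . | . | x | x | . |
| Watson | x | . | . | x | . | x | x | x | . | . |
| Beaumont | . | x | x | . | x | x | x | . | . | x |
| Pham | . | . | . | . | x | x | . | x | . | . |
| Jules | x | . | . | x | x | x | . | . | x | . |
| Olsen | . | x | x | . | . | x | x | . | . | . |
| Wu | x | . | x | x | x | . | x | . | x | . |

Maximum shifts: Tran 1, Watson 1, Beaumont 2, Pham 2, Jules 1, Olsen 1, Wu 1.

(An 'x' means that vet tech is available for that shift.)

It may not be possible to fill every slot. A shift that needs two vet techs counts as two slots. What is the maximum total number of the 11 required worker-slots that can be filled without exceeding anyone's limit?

9

Total capacity across all vet techs is 1+1+2+2+1+1+1 = 9, and 11 slots are needed, so at most 9 can be filled.
An assignment achieving 9: Wed-AM→Watson, Wed-PM→Beaumont, Thu-AM→Olsen, Thu-PM→Jules, Fri-AM→Pham, Fri-PM→Pham, Sat-PM→Tran, Sun-AM→Wu, Sun-PM→Beaumont.
Loads: Tran 1/1, Watson 1/1, Beaumont 2/2, Pham 2/2, Jules 1/1, Olsen 1/1, Wu 1/1.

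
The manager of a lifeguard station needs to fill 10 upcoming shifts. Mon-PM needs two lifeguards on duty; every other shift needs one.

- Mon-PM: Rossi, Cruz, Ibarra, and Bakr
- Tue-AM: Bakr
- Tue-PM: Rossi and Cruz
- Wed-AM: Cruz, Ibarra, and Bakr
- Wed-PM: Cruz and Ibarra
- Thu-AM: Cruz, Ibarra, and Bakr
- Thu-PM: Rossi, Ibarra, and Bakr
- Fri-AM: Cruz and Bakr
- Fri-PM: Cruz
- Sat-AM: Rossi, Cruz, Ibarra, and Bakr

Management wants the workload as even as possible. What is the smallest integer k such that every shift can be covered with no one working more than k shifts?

With 4 lifeguards and 11 worker-slots to fill, someone must work at least ⌈11/4⌉ = 3 shifts, so k ≥ 3.
k = 3 works: Mon-PM→Ibarra+Bakr, Tue-AM→Bakr, Tue-PM→Rossi, Wed-AM→Ibarra, Wed-PM→Cruz, Thu-AM→Ibarra, Thu-PM→Rossi, Fri-AM→Cruz, Fri-PM→Cruz, Sat-AM→Rossi.
Loads: Rossi 3, Cruz 3, Ibarra 3, Bakr 2 — all ≤ 3.

3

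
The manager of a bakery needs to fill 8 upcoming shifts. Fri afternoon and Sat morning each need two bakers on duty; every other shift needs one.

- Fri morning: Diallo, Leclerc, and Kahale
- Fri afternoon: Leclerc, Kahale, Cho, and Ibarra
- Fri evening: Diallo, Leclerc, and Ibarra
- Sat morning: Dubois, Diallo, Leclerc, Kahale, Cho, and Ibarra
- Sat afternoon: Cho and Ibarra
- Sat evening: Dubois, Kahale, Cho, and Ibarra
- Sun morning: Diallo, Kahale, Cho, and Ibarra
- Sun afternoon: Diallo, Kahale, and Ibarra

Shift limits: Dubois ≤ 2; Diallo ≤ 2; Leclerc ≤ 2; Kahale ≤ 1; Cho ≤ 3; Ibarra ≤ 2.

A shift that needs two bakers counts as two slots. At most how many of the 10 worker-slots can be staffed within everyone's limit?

Total capacity across all bakers is 2+2+2+1+3+2 = 12, and 10 slots are needed, so at most 10 can be filled.
An assignment achieving 10: Fri morning→Diallo, Fri afternoon→Leclerc+Cho, Fri evening→Diallo, Sat morning→Dubois+Leclerc, Sat afternoon→Cho, Sat evening→Dubois, Sun morning→Cho, Sun afternoon→Kahale.
Loads: Dubois 2/2, Diallo 2/2, Leclerc 2/2, Kahale 1/1, Cho 3/3, Ibarra 0/2.

10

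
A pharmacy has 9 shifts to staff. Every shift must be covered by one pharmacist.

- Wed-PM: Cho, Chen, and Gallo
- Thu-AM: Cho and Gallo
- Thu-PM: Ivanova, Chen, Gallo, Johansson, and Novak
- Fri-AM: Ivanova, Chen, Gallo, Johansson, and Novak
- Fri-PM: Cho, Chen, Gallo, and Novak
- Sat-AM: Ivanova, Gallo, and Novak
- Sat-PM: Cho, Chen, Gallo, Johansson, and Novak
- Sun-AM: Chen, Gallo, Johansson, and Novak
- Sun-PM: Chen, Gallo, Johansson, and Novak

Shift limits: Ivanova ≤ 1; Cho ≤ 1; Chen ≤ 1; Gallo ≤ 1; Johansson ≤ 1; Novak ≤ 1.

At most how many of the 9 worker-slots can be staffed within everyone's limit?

Total capacity across all pharmacists is 1+1+1+1+1+1 = 6, and 9 slots are needed, so at most 6 can be filled.
An assignment achieving 6: Wed-PM→Chen, Thu-AM→Cho, Fri-PM→Gallo, Sat-AM→Ivanova, Sun-AM→Johansson, Sun-PM→Novak.
Loads: Ivanova 1/1, Cho 1/1, Chen 1/1, Gallo 1/1, Johansson 1/1, Novak 1/1.

6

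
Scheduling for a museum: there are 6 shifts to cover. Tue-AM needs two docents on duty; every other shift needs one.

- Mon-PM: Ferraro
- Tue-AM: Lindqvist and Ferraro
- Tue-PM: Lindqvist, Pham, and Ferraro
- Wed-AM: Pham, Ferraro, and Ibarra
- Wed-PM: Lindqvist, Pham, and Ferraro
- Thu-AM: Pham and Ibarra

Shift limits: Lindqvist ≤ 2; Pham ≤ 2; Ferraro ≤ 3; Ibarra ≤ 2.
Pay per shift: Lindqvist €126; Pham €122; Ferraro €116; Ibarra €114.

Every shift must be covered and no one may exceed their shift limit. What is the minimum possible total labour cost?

€824

Mon-PM can only be covered by Ferraro, so that assignment is forced.
Tue-AM can only be covered by Lindqvist and Ferraro, so that assignment is forced.
Picking the cheapest available docent for each shift independently would cost €818, but that ignores the shift limits.
An optimal schedule: Mon-PM→Ferraro, Tue-AM→Ferraro+Lindqvist, Tue-PM→Ferraro, Wed-AM→Ibarra, Wed-PM→Pham, Thu-AM→Ibarra.
Total: 116 + 116 + 126 + 116 + 114 + 122 + 114 = €824.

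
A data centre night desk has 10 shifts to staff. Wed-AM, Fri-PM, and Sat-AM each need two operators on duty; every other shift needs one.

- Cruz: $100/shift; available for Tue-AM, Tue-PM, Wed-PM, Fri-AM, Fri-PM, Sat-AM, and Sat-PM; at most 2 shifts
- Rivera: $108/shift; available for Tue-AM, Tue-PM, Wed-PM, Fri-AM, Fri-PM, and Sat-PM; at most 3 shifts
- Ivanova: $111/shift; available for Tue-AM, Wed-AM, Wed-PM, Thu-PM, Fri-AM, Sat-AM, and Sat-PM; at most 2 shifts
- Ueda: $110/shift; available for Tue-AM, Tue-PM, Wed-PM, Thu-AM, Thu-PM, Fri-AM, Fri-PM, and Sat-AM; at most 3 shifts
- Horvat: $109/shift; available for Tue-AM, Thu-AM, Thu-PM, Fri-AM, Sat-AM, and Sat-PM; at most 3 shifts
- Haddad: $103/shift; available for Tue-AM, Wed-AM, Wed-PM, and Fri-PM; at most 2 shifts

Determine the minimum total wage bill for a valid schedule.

$1388

Wed-AM can only be covered by Ivanova and Haddad, so that assignment is forced.
Picking the cheapest available operator for each shift independently would cost $1344, but that ignores the shift limits.
An optimal schedule: Tue-AM→Rivera, Tue-PM→Cruz, Wed-AM→Haddad+Ivanova, Wed-PM→Haddad, Thu-AM→Horvat, Thu-PM→Horvat, Fri-AM→Rivera, Fri-PM→Rivera+Ueda, Sat-AM→Horvat+Ueda, Sat-PM→Cruz.
Total: 108 + 100 + 103 + 111 + 103 + 109 + 109 + 108 + 108 + 110 + 109 + 110 + 100 = $1388.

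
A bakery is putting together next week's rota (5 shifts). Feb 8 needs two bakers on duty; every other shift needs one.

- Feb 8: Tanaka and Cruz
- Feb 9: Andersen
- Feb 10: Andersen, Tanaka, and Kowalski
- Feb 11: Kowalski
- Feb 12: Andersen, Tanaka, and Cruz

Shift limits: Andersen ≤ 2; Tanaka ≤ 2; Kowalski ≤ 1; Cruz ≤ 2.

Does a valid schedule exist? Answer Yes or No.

Feb 8 can only be covered by Tanaka and Cruz, so that assignment is forced.
Feb 9 can only be covered by Andersen, so that assignment is forced.
Feb 11 can only be covered by Kowalski, so that assignment is forced.
One valid schedule: Feb 8→Tanaka+Cruz, Feb 9→Andersen, Feb 10→Andersen, Feb 11→Kowalski, Feb 12→Tanaka.
Loads: Andersen 2/2, Tanaka 2/2, Kowalski 1/1, Cruz 1/2 — all within limits.

Yes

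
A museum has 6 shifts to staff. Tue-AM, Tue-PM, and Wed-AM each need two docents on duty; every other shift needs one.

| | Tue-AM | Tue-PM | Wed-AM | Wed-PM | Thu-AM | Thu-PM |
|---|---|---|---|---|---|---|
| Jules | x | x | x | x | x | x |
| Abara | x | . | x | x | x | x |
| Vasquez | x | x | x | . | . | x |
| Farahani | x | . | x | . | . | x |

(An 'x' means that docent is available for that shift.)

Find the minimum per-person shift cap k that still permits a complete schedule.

With 4 docents and 9 worker-slots to fill, someone must work at least ⌈9/4⌉ = 3 shifts, so k ≥ 3.
k = 3 works: Tue-AM→Abara+Vasquez, Tue-PM→Jules+Vasquez, Wed-AM→Abara+Vasquez, Wed-PM→Jules, Thu-AM→Jules, Thu-PM→Abara.
Loads: Jules 3, Abara 3, Vasquez 3, Farahani 0 — all ≤ 3.

3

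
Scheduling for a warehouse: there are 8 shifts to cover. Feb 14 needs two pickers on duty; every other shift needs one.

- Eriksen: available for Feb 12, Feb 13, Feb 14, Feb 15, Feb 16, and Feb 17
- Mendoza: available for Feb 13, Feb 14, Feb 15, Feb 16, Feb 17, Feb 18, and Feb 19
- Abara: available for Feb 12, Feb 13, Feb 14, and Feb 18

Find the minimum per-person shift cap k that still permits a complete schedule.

With 3 pickers and 9 worker-slots to fill, someone must work at least ⌈9/3⌉ = 3 shifts, so k ≥ 3.
k = 3 works: Feb 12→Eriksen, Feb 13→Abara, Feb 14→Mendoza+Abara, Feb 15→Eriksen, Feb 16→Eriksen, Feb 17→Mendoza, Feb 18→Abara, Feb 19→Mendoza.
Loads: Eriksen 3, Mendoza 3, Abara 3 — all ≤ 3.

3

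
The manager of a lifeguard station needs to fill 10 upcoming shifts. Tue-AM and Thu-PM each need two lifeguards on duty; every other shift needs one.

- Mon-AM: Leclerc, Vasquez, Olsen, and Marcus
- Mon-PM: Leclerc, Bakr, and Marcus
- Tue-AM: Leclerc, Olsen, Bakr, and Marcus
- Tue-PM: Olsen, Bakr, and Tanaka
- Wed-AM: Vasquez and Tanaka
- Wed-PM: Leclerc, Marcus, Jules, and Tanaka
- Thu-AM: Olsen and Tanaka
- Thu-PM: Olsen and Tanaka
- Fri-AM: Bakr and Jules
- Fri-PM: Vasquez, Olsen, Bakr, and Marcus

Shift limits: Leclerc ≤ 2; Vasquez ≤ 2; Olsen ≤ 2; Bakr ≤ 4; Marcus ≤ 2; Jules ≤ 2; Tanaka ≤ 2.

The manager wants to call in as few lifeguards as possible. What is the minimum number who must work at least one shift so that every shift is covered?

5

12 slots to fill and no one can take more than 4, so at least ⌈12/4⌉ = 3 lifeguards are needed.
Any 4 lifeguards together have capacity at most 4+2+2+2 = 10 < 12 slots, so 4 can never suffice.
Leclerc, Vasquez, Olsen, Bakr, and Tanaka alone can cover everything: Mon-AM→Vasquez, Mon-PM→Leclerc, Tue-AM→Olsen+Bakr, Tue-PM→Bakr, Wed-AM→Vasquez, Wed-PM→Leclerc, Thu-AM→Tanaka, Thu-PM→Olsen+Tanaka, Fri-AM→Bakr, Fri-PM→Bakr.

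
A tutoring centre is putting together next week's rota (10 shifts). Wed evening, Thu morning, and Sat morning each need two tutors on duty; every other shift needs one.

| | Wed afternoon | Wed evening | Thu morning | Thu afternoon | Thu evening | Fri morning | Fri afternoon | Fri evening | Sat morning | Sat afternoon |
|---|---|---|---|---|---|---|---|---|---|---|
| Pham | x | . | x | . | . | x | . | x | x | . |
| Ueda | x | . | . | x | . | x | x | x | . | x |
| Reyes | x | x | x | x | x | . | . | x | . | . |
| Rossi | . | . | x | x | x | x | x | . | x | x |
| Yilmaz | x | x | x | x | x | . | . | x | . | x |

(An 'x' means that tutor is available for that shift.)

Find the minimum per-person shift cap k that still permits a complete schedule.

With 5 tutors and 13 worker-slots to fill, someone must work at least ⌈13/5⌉ = 3 shifts, so k ≥ 3.
k = 3 works: Wed afternoon→Pham, Wed evening→Reyes+Yilmaz, Thu morning→Rossi+Yilmaz, Thu afternoon→Ueda, Thu evening→Reyes, Fri morning→Pham, Fri afternoon→Ueda, Fri evening→Reyes, Sat morning→Pham+Rossi, Sat afternoon→Ueda.
Loads: Pham 3, Ueda 3, Reyes 3, Rossi 2, Yilmaz 2 — all ≤ 3.

3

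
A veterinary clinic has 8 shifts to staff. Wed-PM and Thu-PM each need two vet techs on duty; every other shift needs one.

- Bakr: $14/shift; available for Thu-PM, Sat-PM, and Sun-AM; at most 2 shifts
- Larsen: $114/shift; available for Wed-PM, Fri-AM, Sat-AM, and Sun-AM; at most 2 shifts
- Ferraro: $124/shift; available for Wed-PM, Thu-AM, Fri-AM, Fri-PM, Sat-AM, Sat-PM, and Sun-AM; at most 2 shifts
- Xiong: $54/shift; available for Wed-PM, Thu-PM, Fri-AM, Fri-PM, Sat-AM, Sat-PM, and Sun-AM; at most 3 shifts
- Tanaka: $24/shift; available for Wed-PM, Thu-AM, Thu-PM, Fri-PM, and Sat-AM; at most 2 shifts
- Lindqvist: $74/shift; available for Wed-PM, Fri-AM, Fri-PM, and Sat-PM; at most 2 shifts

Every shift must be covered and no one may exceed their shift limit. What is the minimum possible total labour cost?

Picking the cheapest available vet tech for each shift independently would cost $270, but that ignores the shift limits.
An optimal schedule: Wed-PM→Lindqvist+Larsen, Thu-AM→Tanaka, Thu-PM→Bakr+Tanaka, Fri-AM→Xiong, Fri-PM→Xiong, Sat-AM→Xiong, Sat-PM→Lindqvist, Sun-AM→Bakr.
Total: 74 + 114 + 24 + 14 + 24 + 54 + 54 + 54 + 74 + 14 = $500.

$500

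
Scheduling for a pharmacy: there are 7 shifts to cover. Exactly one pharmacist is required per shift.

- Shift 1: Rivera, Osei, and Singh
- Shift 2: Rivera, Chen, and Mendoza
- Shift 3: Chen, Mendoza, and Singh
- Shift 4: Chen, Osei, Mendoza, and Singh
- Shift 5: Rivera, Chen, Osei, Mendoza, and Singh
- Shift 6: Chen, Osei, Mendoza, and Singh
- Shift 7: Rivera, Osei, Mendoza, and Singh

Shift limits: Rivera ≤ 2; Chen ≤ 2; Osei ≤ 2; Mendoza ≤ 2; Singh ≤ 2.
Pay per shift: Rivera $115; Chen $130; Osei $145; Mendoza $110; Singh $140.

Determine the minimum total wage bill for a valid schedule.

Picking the cheapest available pharmacist for each shift independently would cost $775, but that ignores the shift limits.
An optimal schedule: Shift 1→Rivera, Shift 2→Mendoza, Shift 3→Mendoza, Shift 4→Chen, Shift 5→Singh, Shift 6→Chen, Shift 7→Rivera.
Total: 115 + 110 + 110 + 130 + 140 + 130 + 115 = $850.

$850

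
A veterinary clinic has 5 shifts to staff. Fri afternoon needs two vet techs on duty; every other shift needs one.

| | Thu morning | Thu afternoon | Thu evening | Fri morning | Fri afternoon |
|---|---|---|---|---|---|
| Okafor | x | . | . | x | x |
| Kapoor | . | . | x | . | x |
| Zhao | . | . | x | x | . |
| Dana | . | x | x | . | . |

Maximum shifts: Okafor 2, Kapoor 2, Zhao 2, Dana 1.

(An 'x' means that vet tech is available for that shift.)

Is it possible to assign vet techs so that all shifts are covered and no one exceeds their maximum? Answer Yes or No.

Yes

Thu morning can only be covered by Okafor, so that assignment is forced.
Thu afternoon can only be covered by Dana, so that assignment is forced.
Fri afternoon can only be covered by Okafor and Kapoor, so that assignment is forced.
One valid schedule: Thu morning→Okafor, Thu afternoon→Dana, Thu evening→Kapoor, Fri morning→Zhao, Fri afternoon→Okafor+Kapoor.
Loads: Okafor 2/2, Kapoor 2/2, Zhao 1/2, Dana 1/1 — all within limits.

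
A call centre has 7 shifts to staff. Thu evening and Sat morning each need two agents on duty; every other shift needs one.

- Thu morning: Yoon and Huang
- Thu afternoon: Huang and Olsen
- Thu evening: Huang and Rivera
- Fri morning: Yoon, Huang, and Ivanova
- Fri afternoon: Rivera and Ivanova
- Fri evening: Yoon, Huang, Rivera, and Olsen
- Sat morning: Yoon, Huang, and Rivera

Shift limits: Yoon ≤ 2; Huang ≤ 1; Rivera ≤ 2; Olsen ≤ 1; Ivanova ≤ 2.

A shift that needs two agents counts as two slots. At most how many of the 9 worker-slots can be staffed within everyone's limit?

Total capacity across all agents is 2+1+2+1+2 = 8, and 9 slots are needed, so at most 8 can be filled.
An assignment achieving 8: Thu morning→Yoon, Thu afternoon→Huang, Thu evening→Rivera, Fri morning→Ivanova, Fri afternoon→Ivanova, Fri evening→Olsen, Sat morning→Yoon+Rivera.
Loads: Yoon 2/2, Huang 1/1, Rivera 2/2, Olsen 1/1, Ivanova 2/2.

8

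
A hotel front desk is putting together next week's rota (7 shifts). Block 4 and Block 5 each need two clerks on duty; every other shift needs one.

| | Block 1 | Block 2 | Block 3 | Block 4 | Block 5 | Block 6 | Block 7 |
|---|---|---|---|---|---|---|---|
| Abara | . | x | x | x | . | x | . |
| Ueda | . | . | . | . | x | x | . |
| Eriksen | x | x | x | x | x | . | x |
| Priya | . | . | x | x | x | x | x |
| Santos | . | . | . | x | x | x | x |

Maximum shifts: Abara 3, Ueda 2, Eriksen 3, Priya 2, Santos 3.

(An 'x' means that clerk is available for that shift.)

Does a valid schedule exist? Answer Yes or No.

Block 1 can only be covered by Eriksen, so that assignment is forced.
One valid schedule: Block 1→Eriksen, Block 2→Abara, Block 3→Abara, Block 4→Eriksen+Priya, Block 5→Ueda+Priya, Block 6→Abara, Block 7→Eriksen.
Loads: Abara 3/3, Ueda 1/2, Eriksen 3/3, Priya 2/2, Santos 0/3 — all within limits.

Yes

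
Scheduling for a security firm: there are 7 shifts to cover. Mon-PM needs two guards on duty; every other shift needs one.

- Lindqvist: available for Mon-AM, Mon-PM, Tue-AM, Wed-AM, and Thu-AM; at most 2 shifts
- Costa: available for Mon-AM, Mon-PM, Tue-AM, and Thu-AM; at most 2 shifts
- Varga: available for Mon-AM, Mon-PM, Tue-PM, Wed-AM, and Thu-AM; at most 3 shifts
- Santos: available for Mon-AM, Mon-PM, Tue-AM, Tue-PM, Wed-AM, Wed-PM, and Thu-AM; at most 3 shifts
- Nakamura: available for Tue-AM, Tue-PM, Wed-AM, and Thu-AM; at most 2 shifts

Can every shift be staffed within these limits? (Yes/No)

Yes

Wed-PM can only be covered by Santos, so that assignment is forced.
One valid schedule: Mon-AM→Lindqvist, Mon-PM→Costa+Varga, Tue-AM→Lindqvist, Tue-PM→Varga, Wed-AM→Varga, Wed-PM→Santos, Thu-AM→Costa.
Loads: Lindqvist 2/2, Costa 2/2, Varga 3/3, Santos 1/3, Nakamura 0/2 — all within limits.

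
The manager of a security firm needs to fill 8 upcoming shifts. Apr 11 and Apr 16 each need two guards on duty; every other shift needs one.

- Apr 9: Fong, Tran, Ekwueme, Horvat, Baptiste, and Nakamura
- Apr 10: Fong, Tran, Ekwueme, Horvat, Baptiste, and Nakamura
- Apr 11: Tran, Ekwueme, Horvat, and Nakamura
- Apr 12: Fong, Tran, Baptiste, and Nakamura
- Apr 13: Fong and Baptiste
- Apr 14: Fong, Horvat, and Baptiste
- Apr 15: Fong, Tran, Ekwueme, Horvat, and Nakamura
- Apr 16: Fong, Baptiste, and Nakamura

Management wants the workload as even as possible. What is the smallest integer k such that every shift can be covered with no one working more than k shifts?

2

With 6 guards and 10 worker-slots to fill, someone must work at least ⌈10/6⌉ = 2 shifts, so k ≥ 2.
k = 2 works: Apr 9→Ekwueme, Apr 10→Ekwueme, Apr 11→Horvat+Nakamura, Apr 12→Tran, Apr 13→Fong, Apr 14→Fong, Apr 15→Tran, Apr 16→Baptiste+Nakamura.
Loads: Fong 2, Tran 2, Ekwueme 2, Horvat 1, Baptiste 1, Nakamura 2 — all ≤ 2.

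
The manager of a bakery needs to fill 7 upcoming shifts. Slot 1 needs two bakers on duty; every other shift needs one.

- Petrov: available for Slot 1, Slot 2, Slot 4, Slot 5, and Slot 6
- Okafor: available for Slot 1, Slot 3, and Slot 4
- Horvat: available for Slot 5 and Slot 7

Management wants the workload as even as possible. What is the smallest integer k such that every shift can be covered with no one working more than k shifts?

3

With 3 bakers and 8 worker-slots to fill, someone must work at least ⌈8/3⌉ = 3 shifts, so k ≥ 3.
k = 3 works: Slot 1→Petrov+Okafor, Slot 2→Petrov, Slot 3→Okafor, Slot 4→Okafor, Slot 5→Horvat, Slot 6→Petrov, Slot 7→Horvat.
Loads: Petrov 3, Okafor 3, Horvat 2 — all ≤ 3.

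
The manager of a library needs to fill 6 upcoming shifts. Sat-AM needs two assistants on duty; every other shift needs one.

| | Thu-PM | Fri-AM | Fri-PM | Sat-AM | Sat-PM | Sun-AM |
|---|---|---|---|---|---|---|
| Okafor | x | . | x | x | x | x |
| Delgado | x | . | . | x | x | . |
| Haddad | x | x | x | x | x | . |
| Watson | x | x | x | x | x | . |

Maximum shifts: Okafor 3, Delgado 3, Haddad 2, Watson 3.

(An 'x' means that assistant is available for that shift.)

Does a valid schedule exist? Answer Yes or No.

Yes

Sun-AM can only be covered by Okafor, so that assignment is forced.
One valid schedule: Thu-PM→Okafor, Fri-AM→Haddad, Fri-PM→Okafor, Sat-AM→Delgado+Haddad, Sat-PM→Delgado, Sun-AM→Okafor.
Loads: Okafor 3/3, Delgado 2/3, Haddad 2/2, Watson 0/3 — all within limits.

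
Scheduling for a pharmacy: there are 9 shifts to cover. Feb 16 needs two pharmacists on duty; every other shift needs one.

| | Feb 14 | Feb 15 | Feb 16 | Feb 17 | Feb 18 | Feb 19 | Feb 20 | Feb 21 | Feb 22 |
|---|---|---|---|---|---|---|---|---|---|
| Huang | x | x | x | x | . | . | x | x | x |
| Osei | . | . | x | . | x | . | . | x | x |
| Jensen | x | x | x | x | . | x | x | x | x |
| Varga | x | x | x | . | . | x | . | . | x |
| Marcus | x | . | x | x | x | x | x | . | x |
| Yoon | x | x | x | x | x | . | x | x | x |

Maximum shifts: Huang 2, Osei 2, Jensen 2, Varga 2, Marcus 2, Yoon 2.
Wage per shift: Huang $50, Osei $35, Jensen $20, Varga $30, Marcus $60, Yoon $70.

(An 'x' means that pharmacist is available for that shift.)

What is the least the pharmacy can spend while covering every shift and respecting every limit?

$390

Picking the cheapest available pharmacist for each shift independently would cost $225, but that ignores the shift limits.
An optimal schedule: Feb 14→Varga, Feb 15→Jensen, Feb 16→Varga+Marcus, Feb 17→Huang, Feb 18→Osei, Feb 19→Jensen, Feb 20→Huang, Feb 21→Osei, Feb 22→Marcus.
Total: 30 + 20 + 30 + 60 + 50 + 35 + 20 + 50 + 35 + 60 = $390.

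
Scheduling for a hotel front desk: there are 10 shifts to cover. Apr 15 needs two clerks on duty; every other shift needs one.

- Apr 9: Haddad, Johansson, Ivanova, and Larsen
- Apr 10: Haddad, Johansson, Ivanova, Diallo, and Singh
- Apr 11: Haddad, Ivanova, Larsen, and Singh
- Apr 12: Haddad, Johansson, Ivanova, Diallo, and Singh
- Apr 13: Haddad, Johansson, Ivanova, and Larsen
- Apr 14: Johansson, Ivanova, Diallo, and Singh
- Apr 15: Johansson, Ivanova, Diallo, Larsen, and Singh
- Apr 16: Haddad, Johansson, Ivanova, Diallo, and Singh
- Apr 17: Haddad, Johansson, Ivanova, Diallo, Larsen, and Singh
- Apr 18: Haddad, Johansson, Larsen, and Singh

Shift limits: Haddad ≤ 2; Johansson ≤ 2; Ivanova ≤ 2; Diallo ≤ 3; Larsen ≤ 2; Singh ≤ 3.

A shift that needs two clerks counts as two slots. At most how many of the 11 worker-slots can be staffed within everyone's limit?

11

Total capacity across all clerks is 2+2+2+3+2+3 = 14, and 11 slots are needed, so at most 11 can be filled.
An assignment achieving 11: Apr 9→Haddad, Apr 10→Ivanova, Apr 11→Haddad, Apr 12→Ivanova, Apr 13→Johansson, Apr 14→Johansson, Apr 15→Diallo+Larsen, Apr 16→Diallo, Apr 17→Diallo, Apr 18→Larsen.
Loads: Haddad 2/2, Johansson 2/2, Ivanova 2/2, Diallo 3/3, Larsen 2/2, Singh 0/3.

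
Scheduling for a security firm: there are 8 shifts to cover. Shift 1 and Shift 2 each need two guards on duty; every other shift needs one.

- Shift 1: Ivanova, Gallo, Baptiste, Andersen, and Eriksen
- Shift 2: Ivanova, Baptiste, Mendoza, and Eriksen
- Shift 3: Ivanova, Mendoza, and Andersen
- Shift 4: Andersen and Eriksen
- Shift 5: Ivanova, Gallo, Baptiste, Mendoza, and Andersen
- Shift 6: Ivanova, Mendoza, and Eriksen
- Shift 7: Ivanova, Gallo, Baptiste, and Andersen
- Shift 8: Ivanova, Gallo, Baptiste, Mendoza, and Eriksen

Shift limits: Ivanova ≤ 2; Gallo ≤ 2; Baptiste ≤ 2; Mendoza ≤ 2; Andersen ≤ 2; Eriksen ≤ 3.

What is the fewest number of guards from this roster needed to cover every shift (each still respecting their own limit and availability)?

5

10 slots to fill and no one can take more than 3, so at least ⌈10/3⌉ = 4 guards are needed.
Any 4 guards together have capacity at most 3+2+2+2 = 9 < 10 slots, so 4 can never suffice.
Ivanova, Gallo, Baptiste, Mendoza, and Andersen alone can cover everything: Shift 1→Baptiste+Andersen, Shift 2→Ivanova+Baptiste, Shift 3→Mendoza, Shift 4→Andersen, Shift 5→Mendoza, Shift 6→Ivanova, Shift 7→Gallo, Shift 8→Gallo.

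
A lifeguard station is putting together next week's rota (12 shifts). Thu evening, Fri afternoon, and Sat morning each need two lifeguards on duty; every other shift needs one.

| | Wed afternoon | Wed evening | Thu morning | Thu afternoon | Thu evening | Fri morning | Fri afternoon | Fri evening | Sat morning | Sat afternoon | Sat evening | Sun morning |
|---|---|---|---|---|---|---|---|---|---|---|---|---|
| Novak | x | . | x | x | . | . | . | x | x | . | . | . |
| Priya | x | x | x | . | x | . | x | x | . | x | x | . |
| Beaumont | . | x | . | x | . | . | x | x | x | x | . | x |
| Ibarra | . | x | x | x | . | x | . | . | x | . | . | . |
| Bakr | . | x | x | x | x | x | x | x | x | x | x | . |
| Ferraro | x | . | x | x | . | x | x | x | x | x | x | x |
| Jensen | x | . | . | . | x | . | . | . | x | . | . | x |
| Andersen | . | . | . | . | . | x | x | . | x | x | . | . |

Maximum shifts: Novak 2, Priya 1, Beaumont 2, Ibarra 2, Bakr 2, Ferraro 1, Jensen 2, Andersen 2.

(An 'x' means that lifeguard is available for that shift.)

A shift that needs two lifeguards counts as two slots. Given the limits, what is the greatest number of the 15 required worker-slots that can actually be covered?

14

Total capacity across all lifeguards is 2+1+2+2+2+1+2+2 = 14, and 15 slots are needed, so at most 14 can be filled.
An assignment achieving 14: Wed afternoon→Jensen, Wed evening→Beaumont, Thu morning→Novak, Thu afternoon→Novak, Thu evening→Priya+Bakr, Fri morning→Ibarra, Fri afternoon→Ferraro+Andersen, Sat morning→Ibarra+Jensen, Sat afternoon→Andersen, Sat evening→Bakr, Sun morning→Beaumont.
Loads: Novak 2/2, Priya 1/1, Beaumont 2/2, Ibarra 2/2, Bakr 2/2, Ferraro 1/1, Jensen 2/2, Andersen 2/2.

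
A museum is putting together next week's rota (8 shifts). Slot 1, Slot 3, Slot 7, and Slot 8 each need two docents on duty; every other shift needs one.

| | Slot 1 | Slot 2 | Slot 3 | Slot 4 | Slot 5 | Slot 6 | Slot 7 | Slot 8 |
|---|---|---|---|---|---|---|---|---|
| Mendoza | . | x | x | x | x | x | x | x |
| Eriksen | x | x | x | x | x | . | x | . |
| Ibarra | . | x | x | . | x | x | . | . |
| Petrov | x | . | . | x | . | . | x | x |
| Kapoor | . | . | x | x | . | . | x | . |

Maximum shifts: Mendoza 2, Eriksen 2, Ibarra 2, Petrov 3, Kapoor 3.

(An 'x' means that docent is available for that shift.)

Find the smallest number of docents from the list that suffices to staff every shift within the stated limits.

5

12 slots to fill and no one can take more than 3, so at least ⌈12/3⌉ = 4 docents are needed.
Any 4 docents together have capacity at most 3+3+2+2 = 10 < 12 slots, so 4 can never suffice.
Mendoza, Eriksen, Ibarra, Petrov, and Kapoor alone can cover everything: Slot 1→Eriksen+Petrov, Slot 2→Eriksen, Slot 3→Ibarra+Kapoor, Slot 4→Kapoor, Slot 5→Ibarra, Slot 6→Mendoza, Slot 7→Petrov+Kapoor, Slot 8→Mendoza+Petrov.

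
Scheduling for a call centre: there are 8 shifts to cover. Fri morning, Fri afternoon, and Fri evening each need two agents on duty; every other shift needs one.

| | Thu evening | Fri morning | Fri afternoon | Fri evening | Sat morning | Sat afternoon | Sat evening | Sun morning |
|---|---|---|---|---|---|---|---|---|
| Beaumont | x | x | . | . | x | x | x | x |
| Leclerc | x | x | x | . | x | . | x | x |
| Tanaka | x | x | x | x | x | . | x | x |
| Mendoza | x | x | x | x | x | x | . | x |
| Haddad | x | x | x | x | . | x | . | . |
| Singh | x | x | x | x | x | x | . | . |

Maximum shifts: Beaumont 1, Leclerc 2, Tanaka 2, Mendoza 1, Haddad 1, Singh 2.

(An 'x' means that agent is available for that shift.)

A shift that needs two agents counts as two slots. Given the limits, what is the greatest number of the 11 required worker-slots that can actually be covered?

9

Total capacity across all agents is 1+2+2+1+1+2 = 9, and 11 slots are needed, so at most 9 can be filled.
An assignment achieving 9: Thu evening→Singh, Fri afternoon→Leclerc+Tanaka, Fri evening→Tanaka+Mendoza, Sat morning→Singh, Sat afternoon→Haddad, Sat evening→Beaumont, Sun morning→Leclerc.
Loads: Beaumont 1/1, Leclerc 2/2, Tanaka 2/2, Mendoza 1/1, Haddad 1/1, Singh 2/2.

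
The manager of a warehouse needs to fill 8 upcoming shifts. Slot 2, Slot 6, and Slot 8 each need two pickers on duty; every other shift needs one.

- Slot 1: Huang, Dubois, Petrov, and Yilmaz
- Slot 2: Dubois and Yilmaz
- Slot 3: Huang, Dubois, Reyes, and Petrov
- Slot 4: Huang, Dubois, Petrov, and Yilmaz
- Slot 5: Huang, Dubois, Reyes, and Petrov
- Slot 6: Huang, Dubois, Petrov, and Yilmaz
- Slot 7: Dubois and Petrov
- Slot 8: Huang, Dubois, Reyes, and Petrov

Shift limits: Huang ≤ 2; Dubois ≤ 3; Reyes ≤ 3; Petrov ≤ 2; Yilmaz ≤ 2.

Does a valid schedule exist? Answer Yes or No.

Slot 2 can only be covered by Dubois and Yilmaz, so that assignment is forced.
One valid schedule: Slot 1→Huang, Slot 2→Dubois+Yilmaz, Slot 3→Huang, Slot 4→Dubois, Slot 5→Reyes, Slot 6→Petrov+Yilmaz, Slot 7→Dubois, Slot 8→Reyes+Petrov.
Loads: Huang 2/2, Dubois 3/3, Reyes 2/3, Petrov 2/2, Yilmaz 2/2 — all within limits.

Yes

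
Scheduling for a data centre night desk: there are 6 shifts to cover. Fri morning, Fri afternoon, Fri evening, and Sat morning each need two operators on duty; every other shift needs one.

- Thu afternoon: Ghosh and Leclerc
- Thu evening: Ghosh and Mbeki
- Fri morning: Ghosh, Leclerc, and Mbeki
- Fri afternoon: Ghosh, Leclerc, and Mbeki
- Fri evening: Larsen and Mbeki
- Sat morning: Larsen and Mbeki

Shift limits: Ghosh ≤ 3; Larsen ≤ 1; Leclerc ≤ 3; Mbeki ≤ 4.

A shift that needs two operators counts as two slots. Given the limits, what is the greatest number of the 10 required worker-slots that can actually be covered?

Total capacity across all operators is 3+1+3+4 = 11, and 10 slots are needed, so at most 10 can be filled.
Shifts {Fri evening, Sat morning} need 4 slots but only Larsen and Mbeki are available for them, supplying at most 3 — so at least 1 slot must go unfilled.
An assignment achieving 9: Thu afternoon→Ghosh, Thu evening→Ghosh, Fri morning→Ghosh+Leclerc, Fri afternoon→Leclerc+Mbeki, Fri evening→Larsen+Mbeki, Sat morning→Mbeki.
Loads: Ghosh 3/3, Larsen 1/1, Leclerc 2/3, Mbeki 3/4.

9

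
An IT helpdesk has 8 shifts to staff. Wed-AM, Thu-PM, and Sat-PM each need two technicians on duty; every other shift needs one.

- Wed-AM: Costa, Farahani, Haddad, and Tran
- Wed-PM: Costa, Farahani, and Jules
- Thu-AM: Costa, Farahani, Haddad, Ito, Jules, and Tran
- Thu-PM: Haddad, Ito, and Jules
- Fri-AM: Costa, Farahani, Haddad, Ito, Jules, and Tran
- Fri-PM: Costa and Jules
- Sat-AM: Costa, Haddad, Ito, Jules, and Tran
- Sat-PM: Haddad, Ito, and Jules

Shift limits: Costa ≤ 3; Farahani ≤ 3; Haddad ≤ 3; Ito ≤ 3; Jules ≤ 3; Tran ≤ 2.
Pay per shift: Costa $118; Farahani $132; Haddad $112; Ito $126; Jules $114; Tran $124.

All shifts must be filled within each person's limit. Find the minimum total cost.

Picking the cheapest available technician for each shift independently would cost $1246, but that ignores the shift limits.
An optimal schedule: Wed-AM→Costa+Tran, Wed-PM→Costa, Thu-AM→Costa, Thu-PM→Haddad+Jules, Fri-AM→Tran, Fri-PM→Jules, Sat-AM→Haddad, Sat-PM→Haddad+Jules.
Total: 118 + 124 + 118 + 118 + 112 + 114 + 124 + 114 + 112 + 112 + 114 = $1280.

$1280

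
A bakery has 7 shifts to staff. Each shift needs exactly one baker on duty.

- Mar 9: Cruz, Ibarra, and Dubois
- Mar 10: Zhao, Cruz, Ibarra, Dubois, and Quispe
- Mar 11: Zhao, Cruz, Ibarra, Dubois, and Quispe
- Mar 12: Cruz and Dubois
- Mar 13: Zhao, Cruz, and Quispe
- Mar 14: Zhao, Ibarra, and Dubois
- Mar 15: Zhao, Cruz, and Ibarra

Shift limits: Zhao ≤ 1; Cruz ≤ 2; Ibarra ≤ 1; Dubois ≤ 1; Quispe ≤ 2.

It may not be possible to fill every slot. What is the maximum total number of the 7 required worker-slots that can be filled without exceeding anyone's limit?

7

Total capacity across all bakers is 1+2+1+1+2 = 7, and 7 slots are needed, so at most 7 can be filled.
An assignment achieving 7: Mar 9→Cruz, Mar 10→Quispe, Mar 11→Quispe, Mar 12→Cruz, Mar 13→Zhao, Mar 14→Dubois, Mar 15→Ibarra.
Loads: Zhao 1/1, Cruz 2/2, Ibarra 1/1, Dubois 1/1, Quispe 2/2.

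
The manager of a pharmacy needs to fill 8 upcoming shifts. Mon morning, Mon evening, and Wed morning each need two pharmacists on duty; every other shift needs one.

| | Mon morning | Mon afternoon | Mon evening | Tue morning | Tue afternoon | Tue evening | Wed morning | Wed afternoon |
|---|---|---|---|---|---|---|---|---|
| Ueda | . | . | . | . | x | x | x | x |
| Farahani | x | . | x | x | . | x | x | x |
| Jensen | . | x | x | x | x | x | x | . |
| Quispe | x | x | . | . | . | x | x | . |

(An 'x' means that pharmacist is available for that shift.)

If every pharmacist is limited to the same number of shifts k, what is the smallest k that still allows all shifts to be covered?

3

With 4 pharmacists and 11 worker-slots to fill, someone must work at least ⌈11/4⌉ = 3 shifts, so k ≥ 3.
k = 3 works: Mon morning→Farahani+Quispe, Mon afternoon→Jensen, Mon evening→Farahani+Jensen, Tue morning→Farahani, Tue afternoon→Ueda, Tue evening→Ueda, Wed morning→Jensen+Quispe, Wed afternoon→Ueda.
Loads: Ueda 3, Farahani 3, Jensen 3, Quispe 2 — all ≤ 3.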